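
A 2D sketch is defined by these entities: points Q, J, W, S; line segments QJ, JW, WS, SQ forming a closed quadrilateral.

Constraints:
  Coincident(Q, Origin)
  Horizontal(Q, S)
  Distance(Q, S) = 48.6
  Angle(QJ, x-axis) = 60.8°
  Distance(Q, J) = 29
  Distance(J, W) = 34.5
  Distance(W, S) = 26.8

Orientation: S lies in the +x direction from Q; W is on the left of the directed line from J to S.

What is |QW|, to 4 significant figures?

55.51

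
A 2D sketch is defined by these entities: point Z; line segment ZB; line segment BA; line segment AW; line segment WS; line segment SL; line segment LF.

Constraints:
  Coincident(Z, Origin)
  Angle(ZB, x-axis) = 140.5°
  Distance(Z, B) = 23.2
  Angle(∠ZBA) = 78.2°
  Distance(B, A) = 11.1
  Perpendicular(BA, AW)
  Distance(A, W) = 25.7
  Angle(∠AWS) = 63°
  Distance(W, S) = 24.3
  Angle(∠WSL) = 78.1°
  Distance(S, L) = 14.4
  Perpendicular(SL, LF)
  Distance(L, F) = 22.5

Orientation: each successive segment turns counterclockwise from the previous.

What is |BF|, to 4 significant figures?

23.78

Z is at the origin; ZB runs at 140.5° with length 23.2, so B = (-17.90, 14.76). ∠ZBA = 78.2° gives BA at -117.7° from the x-axis; with |BA| = 11.1, A = (-23.06, 4.929). BA is perpendicular to AW, so AW runs at -27.70°; with |AW| = 25.7, W = (-0.3068, -7.017). ∠AWS = 63.0° gives WS at 89.30° from the x-axis; with |WS| = 24.3, S = (-0.009948, 17.28). ∠WSL = 78.1° gives SL at -168.8° from the x-axis; with |SL| = 14.4, L = (-14.14, 14.48). The perpendicularity gives LF at right angles to SL, so LF runs at -78.80°; with |LF| = 22.5, F = (-9.765, -7.588). Then |BF| = |F − B| = 23.78.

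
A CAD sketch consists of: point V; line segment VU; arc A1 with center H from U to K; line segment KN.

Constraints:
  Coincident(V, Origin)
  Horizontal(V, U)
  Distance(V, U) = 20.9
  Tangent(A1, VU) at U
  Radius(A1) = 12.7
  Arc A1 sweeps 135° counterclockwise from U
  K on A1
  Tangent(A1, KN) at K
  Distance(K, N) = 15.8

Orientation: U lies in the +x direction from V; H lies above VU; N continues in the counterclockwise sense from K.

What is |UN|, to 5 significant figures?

32.926

V is at the origin; VU is horizontal with |VU| = 20.9 and U on the +x side, so U = (20.900, 0.0000). Tangency of A1 to VU means the radius HU is perpendicular to VU, so H = U + (0, 12.7) = (20.900, 12.700). On A1, U sits at bearing -90° from H; a 135° counterclockwise sweep puts K at bearing 45°, so K = H + 12.7·(cos 45°, sin 45°) = (29.880, 21.680). Tangency of A1 to KN means the radius HK is perpendicular to KN, so KN runs along (−sin 45°, cos 45°); with |KN| = 15.8, N = (18.708, 32.853). Then |UN| = |N − U| = 32.926.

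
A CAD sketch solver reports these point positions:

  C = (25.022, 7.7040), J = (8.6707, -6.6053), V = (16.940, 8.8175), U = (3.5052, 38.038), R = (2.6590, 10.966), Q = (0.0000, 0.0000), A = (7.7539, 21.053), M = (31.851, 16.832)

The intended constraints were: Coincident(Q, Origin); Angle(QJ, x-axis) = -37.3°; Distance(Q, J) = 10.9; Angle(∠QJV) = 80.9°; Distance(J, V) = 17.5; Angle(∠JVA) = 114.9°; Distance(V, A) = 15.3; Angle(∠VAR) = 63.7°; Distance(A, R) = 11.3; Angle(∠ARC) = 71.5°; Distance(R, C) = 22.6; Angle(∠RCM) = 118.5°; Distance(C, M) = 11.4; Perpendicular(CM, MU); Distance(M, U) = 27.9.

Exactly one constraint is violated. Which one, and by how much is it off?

Distance(M, U) = 27.9 — off by 7.50.

Q = (0.00, 0.00) ✓; QJ at -37.30° ✓; |QJ| = 10.90 ✓; ∠QJV = 80.90° ✓; |JV| = 17.50 ✓; ∠JVA = 114.9° ✓; |VA| = 15.30 ✓; ∠VAR = 63.70° ✓; |AR| = 11.30 ✓; ∠ARC = 71.50° ✓; |RC| = 22.60 ✓; ∠RCM = 118.5° ✓; |CM| = 11.40 ✓; ∠(CM, MU) = 90.00° ✓; |MU| = 35.40 ✗.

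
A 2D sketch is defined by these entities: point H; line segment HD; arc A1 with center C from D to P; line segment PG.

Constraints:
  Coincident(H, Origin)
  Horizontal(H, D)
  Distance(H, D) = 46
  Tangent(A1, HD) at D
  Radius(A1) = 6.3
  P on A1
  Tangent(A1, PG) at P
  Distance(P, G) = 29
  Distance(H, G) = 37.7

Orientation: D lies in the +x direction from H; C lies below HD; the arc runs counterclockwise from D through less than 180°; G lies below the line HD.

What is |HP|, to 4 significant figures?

40.74

H is at the origin; HD is horizontal with |HD| = 46.0 and D on the +x side, so D = (46.00, 0.000). The tangent condition forces CD to be normal to HD, so C = D + (0, -6.3) = (46.00, -6.300). Since CP ⟂ PG (tangency), |CG| = √(6.3² + 29.0²) = 29.68 regardless of where P sits on A1. So G lies on both circle(H, 37.7) and circle(C, 29.68); the below-HD intersection is G = (25.51, -27.76). P is the foot of the tangent from G: P = (40.62, -3.016).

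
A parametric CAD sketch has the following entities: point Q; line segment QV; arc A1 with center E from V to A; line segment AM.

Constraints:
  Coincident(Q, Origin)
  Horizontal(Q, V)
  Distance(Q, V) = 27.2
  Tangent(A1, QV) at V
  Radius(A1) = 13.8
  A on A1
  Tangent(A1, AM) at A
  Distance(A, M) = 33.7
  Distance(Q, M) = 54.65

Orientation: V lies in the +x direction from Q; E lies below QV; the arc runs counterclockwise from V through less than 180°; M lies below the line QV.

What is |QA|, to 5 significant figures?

22.132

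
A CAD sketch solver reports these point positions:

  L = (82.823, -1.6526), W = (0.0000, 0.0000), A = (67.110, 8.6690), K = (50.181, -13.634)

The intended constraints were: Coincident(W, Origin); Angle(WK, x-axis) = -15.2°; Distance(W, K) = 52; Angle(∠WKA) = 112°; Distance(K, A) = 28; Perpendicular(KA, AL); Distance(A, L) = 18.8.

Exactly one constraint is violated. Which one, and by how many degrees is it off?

Perpendicular(KA, AL) — off by 3.90°.

W = (0.00, 0.00) ✓; WK at -15.20° ✓; |WK| = 52.00 ✓; ∠WKA = 112.0° ✓; |KA| = 28.00 ✓; ∠(KA, AL) = 86.10° ✗; |AL| = 18.80 ✓.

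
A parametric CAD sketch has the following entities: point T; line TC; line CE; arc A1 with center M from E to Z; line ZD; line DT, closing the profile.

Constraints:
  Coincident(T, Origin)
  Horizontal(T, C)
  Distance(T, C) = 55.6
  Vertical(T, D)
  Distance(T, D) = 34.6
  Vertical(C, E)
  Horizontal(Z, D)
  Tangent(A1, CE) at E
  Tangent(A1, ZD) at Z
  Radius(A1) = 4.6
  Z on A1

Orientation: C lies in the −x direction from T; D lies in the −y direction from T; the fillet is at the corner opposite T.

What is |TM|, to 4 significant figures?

59.17

TD is vertical with |TD| = 34.6 and D on the −y side, so D = (0.000, -34.60). The virtual corner opposite T is at (-55.60, -34.60). The tangent condition forces ME to be normal to CE and A1 meets ZD tangentially, so MZ is at right angles to ZD, with radius 4.6, so the center M sits 4.6 in from both sides at M = (-51.00, -30.00). Then |TM| = |M − T| = 59.17.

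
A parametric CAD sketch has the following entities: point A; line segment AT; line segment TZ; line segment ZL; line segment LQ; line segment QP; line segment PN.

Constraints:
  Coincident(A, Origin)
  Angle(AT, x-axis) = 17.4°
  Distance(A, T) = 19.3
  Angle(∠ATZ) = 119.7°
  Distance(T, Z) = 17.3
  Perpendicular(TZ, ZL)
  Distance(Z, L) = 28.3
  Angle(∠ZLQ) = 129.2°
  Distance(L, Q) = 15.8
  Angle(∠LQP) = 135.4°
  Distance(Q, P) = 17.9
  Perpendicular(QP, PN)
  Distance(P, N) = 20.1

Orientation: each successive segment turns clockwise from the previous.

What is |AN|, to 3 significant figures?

1.32

A is at the origin; AT runs at 17.4° with length 19.3, so T = (18.4, 5.77). ∠ATZ = 119.7° gives TZ at -42.9° from the x-axis; with |TZ| = 17.3, Z = (31.1, -6.00). The perpendicularity gives ZL at right angles to TZ, so ZL runs at -133°; with |ZL| = 28.3, L = (11.8, -26.7). ∠ZLQ = 129.2° gives LQ at 176° from the x-axis; with |LQ| = 15.8, Q = (-3.94, -25.7). ∠LQP = 135.4° gives QP at 132° from the x-axis; with |QP| = 17.9, P = (-15.8, -12.4). QP is perpendicular to PN, so PN runs at 41.7°; with |PN| = 20.1, N = (-0.842, 1.02). Then |AN| = |N − A| = 1.32.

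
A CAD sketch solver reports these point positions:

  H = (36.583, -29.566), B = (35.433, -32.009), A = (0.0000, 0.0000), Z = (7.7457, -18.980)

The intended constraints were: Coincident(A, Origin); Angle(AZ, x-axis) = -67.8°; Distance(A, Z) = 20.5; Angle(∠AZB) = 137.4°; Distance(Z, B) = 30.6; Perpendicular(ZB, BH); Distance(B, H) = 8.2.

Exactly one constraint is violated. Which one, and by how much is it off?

Distance(B, H) = 8.2 — off by 5.50.

A = (0.00, 0.00) ✓; AZ at -67.80° ✓; |AZ| = 20.50 ✓; ∠AZB = 137.4° ✓; |ZB| = 30.60 ✓; ∠(ZB, BH) = 89.99° ✓; |BH| = 2.700 ✗.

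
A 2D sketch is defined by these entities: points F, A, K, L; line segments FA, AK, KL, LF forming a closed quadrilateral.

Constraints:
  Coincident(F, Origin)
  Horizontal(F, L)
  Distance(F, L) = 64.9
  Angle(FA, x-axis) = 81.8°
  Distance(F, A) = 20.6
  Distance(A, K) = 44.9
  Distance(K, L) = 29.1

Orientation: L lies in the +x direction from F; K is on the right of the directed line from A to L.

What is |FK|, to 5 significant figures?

38.141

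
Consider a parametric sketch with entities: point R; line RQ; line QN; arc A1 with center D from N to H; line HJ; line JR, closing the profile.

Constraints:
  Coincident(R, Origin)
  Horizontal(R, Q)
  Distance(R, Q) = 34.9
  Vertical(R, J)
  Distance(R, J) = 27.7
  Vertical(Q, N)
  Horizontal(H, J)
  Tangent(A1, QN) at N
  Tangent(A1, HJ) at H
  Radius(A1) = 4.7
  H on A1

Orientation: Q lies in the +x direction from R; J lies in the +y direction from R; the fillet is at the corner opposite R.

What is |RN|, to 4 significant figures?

41.80

The virtual corner opposite R is at (34.90, 27.70). A1 meets QN tangentially, so DN is at right angles to QN and A1 meets HJ tangentially, so DH is at right angles to HJ, with radius 4.7, so the center D sits 4.7 in from both sides at D = (30.20, 23.00). That places the tangent points at N = (34.90, 23.00) on QN and H = (30.20, 27.70) on HJ. Then |RN| = |N − R| = 41.80.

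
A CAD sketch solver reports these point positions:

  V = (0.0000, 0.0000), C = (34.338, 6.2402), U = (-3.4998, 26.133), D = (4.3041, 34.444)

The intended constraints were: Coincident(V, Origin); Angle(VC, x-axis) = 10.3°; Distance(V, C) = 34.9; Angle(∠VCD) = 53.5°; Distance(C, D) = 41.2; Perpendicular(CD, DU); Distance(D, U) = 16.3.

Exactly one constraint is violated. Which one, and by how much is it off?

Distance(D, U) = 16.3 — off by 4.90.

V = (0.00, 0.00) ✓; VC at 10.30° ✓; |VC| = 34.90 ✓; ∠VCD = 53.50° ✓; |CD| = 41.20 ✓; ∠(CD, DU) = 90.00° ✓; |DU| = 11.40 ✗.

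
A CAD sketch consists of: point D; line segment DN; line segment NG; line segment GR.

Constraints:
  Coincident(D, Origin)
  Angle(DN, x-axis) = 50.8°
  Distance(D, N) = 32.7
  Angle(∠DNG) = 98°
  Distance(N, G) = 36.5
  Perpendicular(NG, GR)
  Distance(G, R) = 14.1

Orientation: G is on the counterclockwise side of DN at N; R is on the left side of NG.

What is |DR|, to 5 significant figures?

44.938

D is at the origin; DN runs at 50.8° with length 32.7, so N = 32.7·(cos 50.8°, sin 50.8°) = (20.667, 25.341). ∠DNG = 98.0°, so NG runs at 50.8° + (180° − 98.0°) = 132.80° from the x-axis; with |NG| = 36.5, G = N + 36.5·(cos 132.80°, sin 132.80°) = (-4.1322, 52.122). NG ⟂ GR; with |GR| = 14.1 on the left of NG, R = G + 14.1·(-0.73373, -0.67944) = (-14.478, 42.542). Then |DR| = |R − D| = 44.938.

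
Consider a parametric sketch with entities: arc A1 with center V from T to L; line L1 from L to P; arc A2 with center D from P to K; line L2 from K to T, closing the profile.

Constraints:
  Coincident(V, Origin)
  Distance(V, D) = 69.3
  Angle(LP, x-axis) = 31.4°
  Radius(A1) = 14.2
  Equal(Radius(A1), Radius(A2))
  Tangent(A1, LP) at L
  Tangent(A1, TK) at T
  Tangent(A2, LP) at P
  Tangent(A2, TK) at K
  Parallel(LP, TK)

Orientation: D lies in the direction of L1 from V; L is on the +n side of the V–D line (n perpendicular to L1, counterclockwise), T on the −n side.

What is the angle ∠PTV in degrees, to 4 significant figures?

67.72°

Tangency of A1 to both parallel lines with radius 14.2 puts L and T at V ± 14.2·n: L = (-7.398, 12.12), T = (7.398, -12.12). Equal radii place P and K the same way about D: P = D + 14.2·n = (51.75, 48.23), K = D − 14.2·n = (66.55, 23.99). Then cos ∠PTV = TP·TV / (|TP||TV|), giving 67.72°.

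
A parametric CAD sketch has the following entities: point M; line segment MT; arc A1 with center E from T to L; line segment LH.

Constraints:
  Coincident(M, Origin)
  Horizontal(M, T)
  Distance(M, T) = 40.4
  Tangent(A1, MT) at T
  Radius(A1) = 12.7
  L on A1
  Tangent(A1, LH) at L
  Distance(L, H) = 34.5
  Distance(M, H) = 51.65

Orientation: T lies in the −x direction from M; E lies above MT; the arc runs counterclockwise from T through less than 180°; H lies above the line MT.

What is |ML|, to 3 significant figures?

30.0

Checks: M.y = 0.00, T.y = 0.00 ✓; |EL| = 12.70 ✓; ∠(EL, LH) = 90.00° ✓; |LH| = 34.50 ✓; |MH| = 51.65 ✓.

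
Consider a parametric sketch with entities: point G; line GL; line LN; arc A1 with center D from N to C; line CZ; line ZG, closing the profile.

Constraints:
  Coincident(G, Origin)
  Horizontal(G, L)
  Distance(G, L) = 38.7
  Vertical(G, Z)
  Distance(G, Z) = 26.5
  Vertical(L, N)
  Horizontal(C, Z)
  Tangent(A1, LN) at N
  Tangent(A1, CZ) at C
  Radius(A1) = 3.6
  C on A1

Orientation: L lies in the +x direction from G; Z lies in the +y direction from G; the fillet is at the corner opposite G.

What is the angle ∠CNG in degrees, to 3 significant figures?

75.6°

The virtual corner opposite G is at (38.7, 26.5). Since A1 is tangent to LN there, DN ⟂ LN and tangency of A1 to CZ means the radius DC is perpendicular to CZ, with radius 3.6, so the center D sits 3.6 in from both sides at D = (35.1, 22.9). That places the tangent points at N = (38.7, 22.9) on LN and C = (35.1, 26.5) on CZ. Then cos ∠CNG = NC·NG / (|NC||NG|), giving 75.6°.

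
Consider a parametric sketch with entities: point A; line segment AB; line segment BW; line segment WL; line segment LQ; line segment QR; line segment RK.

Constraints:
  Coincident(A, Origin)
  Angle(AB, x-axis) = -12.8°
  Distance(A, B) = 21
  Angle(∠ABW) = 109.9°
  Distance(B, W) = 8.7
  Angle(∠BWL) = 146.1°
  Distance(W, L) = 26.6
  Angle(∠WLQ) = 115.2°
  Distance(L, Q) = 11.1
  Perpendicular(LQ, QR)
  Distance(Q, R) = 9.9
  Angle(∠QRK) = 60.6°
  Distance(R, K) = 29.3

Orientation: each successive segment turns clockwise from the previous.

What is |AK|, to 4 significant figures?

48.23

A is at the origin; AB runs at -12.8° with length 21.0, so B = (20.48, -4.653). ∠ABW = 109.9° gives BW at -82.90° from the x-axis; with |BW| = 8.7, W = (21.55, -13.29). ∠BWL = 146.1° gives WL at -116.8° from the x-axis; with |WL| = 26.6, L = (9.560, -37.03). ∠WLQ = 115.2° gives LQ at 178.4° from the x-axis; with |LQ| = 11.1, Q = (-1.536, -36.72). The perpendicularity gives QR at right angles to LQ, so QR runs at 88.40°; with |QR| = 9.9, R = (-1.259, -26.82). ∠QRK = 60.6° gives RK at -31.00° from the x-axis; with |RK| = 29.3, K = (23.86, -41.91). Then |AK| = |K − A| = 48.23.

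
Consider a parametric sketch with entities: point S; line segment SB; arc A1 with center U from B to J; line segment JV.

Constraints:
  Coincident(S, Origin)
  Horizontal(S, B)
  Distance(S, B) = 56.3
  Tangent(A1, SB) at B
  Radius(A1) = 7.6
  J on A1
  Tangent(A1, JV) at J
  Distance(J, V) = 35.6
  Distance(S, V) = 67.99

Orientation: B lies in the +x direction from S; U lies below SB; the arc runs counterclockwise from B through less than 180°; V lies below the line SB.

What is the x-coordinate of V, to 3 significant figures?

52.0

S is at the origin; S and B share the same y with |SB| = 56.3 and B on the +x side, so B = (56.3, 0.00). Since A1 is tangent to SB there, UB ⟂ SB, so U = B + (0, -7.6) = (56.3, -7.60). Since UJ ⟂ JV (tangency), |UV| = √(7.6² + 35.6²) = 36.4 regardless of where J sits on A1. So V lies on both circle(S, 67.99) and circle(U, 36.4); the below-SB intersection is V = (52.0, -43.8). J is the foot of the tangent from V: J = (48.7, -8.31).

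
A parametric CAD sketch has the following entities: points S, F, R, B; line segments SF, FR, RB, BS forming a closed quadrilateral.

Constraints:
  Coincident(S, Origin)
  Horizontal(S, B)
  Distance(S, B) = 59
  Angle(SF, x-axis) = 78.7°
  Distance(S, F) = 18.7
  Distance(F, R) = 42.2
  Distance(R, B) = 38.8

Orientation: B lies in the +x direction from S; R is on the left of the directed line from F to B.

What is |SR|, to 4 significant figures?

55.03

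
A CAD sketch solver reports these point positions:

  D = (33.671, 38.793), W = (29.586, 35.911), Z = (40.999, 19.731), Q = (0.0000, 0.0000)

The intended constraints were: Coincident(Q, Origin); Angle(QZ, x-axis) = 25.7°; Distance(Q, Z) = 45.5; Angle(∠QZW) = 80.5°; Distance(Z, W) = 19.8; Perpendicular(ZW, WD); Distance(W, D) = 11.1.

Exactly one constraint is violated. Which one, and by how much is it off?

Distance(W, D) = 11.1 — off by 6.10.

Q = (0.00, 0.00) ✓; QZ at 25.70° ✓; |QZ| = 45.50 ✓; ∠QZW = 80.50° ✓; |ZW| = 19.80 ✓; ∠(ZW, WD) = 89.99° ✓; |WD| = 4.999 ✗.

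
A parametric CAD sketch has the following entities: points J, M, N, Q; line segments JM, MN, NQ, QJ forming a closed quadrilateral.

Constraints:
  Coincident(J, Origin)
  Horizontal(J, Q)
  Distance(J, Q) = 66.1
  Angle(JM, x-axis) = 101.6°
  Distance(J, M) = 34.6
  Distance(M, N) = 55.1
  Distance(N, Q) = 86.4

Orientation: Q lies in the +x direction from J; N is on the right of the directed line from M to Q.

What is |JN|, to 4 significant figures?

26.94

Checks: |MN| = 55.10 ✓; |NQ| = 86.40 ✓.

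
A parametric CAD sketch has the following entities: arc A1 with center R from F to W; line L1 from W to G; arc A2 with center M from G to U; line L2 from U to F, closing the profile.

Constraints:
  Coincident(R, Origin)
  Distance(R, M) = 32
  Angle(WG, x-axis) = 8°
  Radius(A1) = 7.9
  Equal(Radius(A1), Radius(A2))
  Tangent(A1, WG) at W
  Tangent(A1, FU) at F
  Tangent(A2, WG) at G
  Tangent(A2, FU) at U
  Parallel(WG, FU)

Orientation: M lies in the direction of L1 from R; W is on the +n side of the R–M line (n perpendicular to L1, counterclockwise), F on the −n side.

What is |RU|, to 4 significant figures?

32.96

The slot axis is L1's direction at 8.0°, so u = (cos 8.0°, sin 8.0°) = (0.9903, 0.1392) and n = (−sin 8.0°, cos 8.0°) = (-0.1392, 0.9903). R is at the origin and M lies 32.0 along u from R, so M = 32.0·u = (31.69, 4.454). Tangency of A1 to both parallel lines with radius 7.9 puts W and F at R ± 7.9·n: W = (-1.099, 7.823), F = (1.099, -7.823). Equal radii place G and U the same way about M: G = M + 7.9·n = (30.59, 12.28), U = M − 7.9·n = (32.79, -3.370). Then |RU| = |U − R| = 32.96.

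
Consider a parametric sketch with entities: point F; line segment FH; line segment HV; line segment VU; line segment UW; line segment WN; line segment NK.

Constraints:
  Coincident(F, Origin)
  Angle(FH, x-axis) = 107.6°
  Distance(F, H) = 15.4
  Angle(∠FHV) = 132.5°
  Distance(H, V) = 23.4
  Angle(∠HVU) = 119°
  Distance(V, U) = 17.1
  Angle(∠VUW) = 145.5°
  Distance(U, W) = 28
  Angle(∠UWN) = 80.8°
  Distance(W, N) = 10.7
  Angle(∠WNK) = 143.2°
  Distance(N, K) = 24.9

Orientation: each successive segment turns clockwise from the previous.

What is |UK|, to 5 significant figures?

29.092

F is at the origin; FH runs at 107.6° with length 15.4, so H = (-4.6565, 14.679). ∠FHV = 132.5° gives HV at 60.100° from the x-axis; with |HV| = 23.4, V = (7.0081, 34.965). ∠HVU = 119.0° gives VU at -0.90000° from the x-axis; with |VU| = 17.1, U = (24.106, 34.696). ∠VUW = 145.5° gives UW at -35.400° from the x-axis; with |UW| = 28.0, W = (46.930, 18.476). ∠UWN = 80.8° gives WN at -134.60° from the x-axis; with |WN| = 10.7, N = (39.417, 10.857). ∠WNK = 143.2° gives NK at -171.40° from the x-axis; with |NK| = 24.9, K = (14.797, 7.1339). Then |UK| = |K − U| = 29.092.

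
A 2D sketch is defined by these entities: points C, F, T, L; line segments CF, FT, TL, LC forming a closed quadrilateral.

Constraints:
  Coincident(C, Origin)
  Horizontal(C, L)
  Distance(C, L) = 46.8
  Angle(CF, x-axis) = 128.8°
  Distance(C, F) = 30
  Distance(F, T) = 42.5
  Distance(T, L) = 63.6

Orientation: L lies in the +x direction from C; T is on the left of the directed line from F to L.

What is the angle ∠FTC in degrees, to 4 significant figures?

33.38°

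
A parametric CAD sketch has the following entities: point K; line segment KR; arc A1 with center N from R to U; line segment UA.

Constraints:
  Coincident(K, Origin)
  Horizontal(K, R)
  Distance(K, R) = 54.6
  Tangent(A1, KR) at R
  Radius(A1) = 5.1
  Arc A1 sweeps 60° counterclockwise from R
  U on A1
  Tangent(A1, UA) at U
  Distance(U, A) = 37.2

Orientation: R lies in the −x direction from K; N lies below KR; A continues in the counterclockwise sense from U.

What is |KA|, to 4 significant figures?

85.05

On A1, R sits at bearing 90° from N; a 60° counterclockwise sweep puts U at bearing 150°, so U = N + 5.1·(cos 150°, sin 150°) = (-59.02, -2.550). Tangency of A1 to UA means the radius NU is perpendicular to UA, so UA runs along (−sin 150°, cos 150°); with |UA| = 37.2, A = (-77.62, -34.77). Then |KA| = |A − K| = 85.05.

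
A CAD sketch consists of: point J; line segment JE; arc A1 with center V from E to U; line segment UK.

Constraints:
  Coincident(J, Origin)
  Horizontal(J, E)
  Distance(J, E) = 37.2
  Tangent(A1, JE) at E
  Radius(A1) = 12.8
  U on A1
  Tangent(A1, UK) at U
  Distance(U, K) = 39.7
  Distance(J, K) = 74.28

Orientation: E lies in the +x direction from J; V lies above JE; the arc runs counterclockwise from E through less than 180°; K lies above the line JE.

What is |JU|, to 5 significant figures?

51.233

J is at the origin; J and E share the same y with |JE| = 37.2 and E on the +x side, so E = (37.200, 0.0000). Tangency of A1 to JE means the radius VE is perpendicular to JE, so V = E + (0, 12.8) = (37.200, 12.800). Since VU ⟂ UK (tangency), |VK| = √(12.8² + 39.7²) = 41.712 regardless of where U sits on A1. So K lies on both circle(J, 74.28) and circle(V, 41.712); the above-JE intersection is K = (54.041, 50.962). U is the foot of the tangent from K: U = (49.931, 11.475).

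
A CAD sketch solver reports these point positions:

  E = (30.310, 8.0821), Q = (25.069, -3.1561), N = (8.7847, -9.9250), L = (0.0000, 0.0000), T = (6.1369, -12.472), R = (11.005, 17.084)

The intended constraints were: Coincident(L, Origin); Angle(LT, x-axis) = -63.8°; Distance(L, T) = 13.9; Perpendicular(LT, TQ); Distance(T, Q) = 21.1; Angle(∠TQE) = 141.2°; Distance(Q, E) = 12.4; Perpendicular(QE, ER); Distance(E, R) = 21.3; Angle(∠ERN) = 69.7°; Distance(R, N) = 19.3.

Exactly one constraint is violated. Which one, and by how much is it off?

Distance(R, N) = 19.3 — off by 7.80.

L = (0.00, 0.00) ✓; LT at -63.80° ✓; |LT| = 13.90 ✓; ∠(LT, TQ) = 90.00° ✓; |TQ| = 21.10 ✓; ∠TQE = 141.2° ✓; |QE| = 12.40 ✓; ∠(QE, ER) = 90.00° ✓; |ER| = 21.30 ✓; ∠ERN = 69.70° ✓; |RN| = 27.10 ✗.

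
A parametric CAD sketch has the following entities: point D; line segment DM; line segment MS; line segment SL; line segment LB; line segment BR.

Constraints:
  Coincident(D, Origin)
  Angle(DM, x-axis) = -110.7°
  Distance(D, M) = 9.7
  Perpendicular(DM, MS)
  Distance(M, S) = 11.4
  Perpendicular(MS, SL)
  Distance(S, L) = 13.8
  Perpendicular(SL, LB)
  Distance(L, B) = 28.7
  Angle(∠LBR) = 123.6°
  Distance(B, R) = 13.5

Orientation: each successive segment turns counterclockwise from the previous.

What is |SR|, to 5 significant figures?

36.261

The perpendicularity gives LB at right angles to SL, so LB runs at 159.30°; with |LB| = 28.7, B = (-14.734, 9.9504). ∠LBR = 123.6° gives BR at -144.30° from the x-axis; with |BR| = 13.5, R = (-25.697, 2.0726). Then |SR| = |R − S| = 36.261.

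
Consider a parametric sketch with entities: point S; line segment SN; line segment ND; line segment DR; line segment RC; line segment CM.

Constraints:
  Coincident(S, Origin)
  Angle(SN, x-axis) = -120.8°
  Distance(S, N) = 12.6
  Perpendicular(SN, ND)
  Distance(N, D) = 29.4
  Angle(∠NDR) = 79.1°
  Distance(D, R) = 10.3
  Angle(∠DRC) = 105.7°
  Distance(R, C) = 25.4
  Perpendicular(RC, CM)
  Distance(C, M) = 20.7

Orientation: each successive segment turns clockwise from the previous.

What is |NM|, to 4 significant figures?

8.398

S is at the origin; SN runs at -120.8° with length 12.6, so N = (-6.452, -10.82). The perpendicularity gives ND at right angles to SN, so ND runs at 149.2°; with |ND| = 29.4, D = (-31.71, 4.231). ∠NDR = 79.1° gives DR at 48.30° from the x-axis; with |DR| = 10.3, R = (-24.85, 11.92). ∠DRC = 105.7° gives RC at -26.00° from the x-axis; with |RC| = 25.4, C = (-2.024, 0.7869). RC is perpendicular to CM, so CM runs at -116.0°; with |CM| = 20.7, M = (-11.10, -17.82). Then |NM| = |M − N| = 8.398.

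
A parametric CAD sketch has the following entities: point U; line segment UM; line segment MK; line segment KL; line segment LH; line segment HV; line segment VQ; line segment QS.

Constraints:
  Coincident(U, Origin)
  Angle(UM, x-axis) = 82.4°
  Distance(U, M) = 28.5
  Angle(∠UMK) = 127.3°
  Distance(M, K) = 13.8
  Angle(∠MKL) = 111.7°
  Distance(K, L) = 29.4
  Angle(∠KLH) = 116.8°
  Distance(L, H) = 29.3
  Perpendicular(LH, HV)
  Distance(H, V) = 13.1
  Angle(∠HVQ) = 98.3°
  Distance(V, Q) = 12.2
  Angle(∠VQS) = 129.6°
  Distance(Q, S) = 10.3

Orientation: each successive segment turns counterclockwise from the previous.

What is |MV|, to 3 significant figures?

40.8

∠KLH = 116.8° gives LH at -93.4° from the x-axis; with |LH| = 29.3, H = (-34.7, -2.93). The perpendicularity gives HV at right angles to LH, so HV runs at -3.40°; with |HV| = 13.1, V = (-21.6, -3.71). Then |MV| = |V − M| = 40.8.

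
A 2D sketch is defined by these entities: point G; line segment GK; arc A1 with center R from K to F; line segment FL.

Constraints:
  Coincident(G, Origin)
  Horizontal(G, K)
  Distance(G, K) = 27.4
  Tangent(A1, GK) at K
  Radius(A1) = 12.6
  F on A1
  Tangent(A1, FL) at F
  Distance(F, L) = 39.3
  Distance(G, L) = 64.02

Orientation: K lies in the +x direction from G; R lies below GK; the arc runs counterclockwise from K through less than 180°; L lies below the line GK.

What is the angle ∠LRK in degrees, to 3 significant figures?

168°

Checks: |RF| = 12.60 ✓; ∠(RF, FL) = 90.00° ✓; |FL| = 39.30 ✓; |GL| = 64.02 ✓.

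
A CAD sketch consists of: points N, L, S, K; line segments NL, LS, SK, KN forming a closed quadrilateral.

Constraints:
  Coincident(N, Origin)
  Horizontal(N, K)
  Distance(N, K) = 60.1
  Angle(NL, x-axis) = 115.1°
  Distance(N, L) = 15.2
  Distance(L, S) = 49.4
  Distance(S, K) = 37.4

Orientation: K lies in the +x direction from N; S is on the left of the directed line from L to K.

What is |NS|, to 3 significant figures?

50.6

Checks: |LS| = 49.40 ✓; |SK| = 37.40 ✓.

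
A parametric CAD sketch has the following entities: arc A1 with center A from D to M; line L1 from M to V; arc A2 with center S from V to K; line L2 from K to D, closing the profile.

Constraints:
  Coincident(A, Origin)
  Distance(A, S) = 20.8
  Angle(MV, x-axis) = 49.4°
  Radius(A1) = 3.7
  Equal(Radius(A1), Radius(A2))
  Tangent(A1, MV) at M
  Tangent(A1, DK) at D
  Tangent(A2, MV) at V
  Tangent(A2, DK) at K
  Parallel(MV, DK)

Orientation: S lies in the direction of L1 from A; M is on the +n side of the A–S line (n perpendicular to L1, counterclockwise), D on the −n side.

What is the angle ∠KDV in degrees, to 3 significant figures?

19.6°

Tangency of A1 to both parallel lines with radius 3.7 puts M and D at A ± 3.7·n: M = (-2.81, 2.41), D = (2.81, -2.41). Equal radii place V and K the same way about S: V = S + 3.7·n = (10.7, 18.2), K = S − 3.7·n = (16.3, 13.4). Then cos ∠KDV = DK·DV / (|DK||DV|), giving 19.6°.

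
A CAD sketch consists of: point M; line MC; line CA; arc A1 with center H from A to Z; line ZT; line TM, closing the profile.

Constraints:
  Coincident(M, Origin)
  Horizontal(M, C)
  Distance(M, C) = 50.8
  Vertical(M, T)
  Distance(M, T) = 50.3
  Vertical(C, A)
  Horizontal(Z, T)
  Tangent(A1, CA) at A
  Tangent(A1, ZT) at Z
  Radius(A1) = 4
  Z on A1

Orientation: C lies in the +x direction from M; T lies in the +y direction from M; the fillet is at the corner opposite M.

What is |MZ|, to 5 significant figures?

68.705

The virtual corner opposite M is at (50.800, 50.300). A1 meets CA tangentially, so HA is at right angles to CA and A1 meets ZT tangentially, so HZ is at right angles to ZT, with radius 4.0, so the center H sits 4.0 in from both sides at H = (46.800, 46.300). That places the tangent points at A = (50.800, 46.300) on CA and Z = (46.800, 50.300) on ZT. Then |MZ| = |Z − M| = 68.705.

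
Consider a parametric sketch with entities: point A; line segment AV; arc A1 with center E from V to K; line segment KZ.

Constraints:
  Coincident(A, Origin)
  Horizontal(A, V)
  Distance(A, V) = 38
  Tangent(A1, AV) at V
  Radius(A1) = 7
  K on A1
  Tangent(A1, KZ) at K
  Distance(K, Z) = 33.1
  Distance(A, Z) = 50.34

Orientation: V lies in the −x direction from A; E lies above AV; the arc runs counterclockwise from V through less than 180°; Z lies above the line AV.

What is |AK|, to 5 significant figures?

31.761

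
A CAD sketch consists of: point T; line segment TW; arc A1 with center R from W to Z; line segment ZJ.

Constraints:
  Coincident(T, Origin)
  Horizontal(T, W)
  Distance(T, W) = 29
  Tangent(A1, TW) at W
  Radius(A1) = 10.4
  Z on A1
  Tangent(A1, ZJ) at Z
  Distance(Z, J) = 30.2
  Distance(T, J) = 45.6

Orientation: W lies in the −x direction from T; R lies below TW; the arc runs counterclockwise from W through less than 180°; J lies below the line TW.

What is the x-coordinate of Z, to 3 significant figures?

-37.5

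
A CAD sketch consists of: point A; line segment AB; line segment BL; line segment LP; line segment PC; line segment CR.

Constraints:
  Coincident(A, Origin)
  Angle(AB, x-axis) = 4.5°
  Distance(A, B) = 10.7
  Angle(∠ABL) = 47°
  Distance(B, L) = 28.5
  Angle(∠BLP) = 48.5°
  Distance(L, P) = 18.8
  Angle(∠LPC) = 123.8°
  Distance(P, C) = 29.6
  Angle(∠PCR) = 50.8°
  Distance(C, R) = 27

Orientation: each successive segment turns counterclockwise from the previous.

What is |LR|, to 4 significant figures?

23.60

A is at the origin; AB runs at 4.5° with length 10.7, so B = (10.67, 0.8395). ∠ABL = 47.0° gives BL at 137.5° from the x-axis; with |BL| = 28.5, L = (-10.35, 20.09). ∠BLP = 48.5° gives LP at -91.00° from the x-axis; with |LP| = 18.8, P = (-10.67, 1.297). ∠LPC = 123.8° gives PC at -34.80° from the x-axis; with |PC| = 29.6, C = (13.63, -15.60). ∠PCR = 50.8° gives CR at 94.40° from the x-axis; with |CR| = 27.0, R = (11.56, 11.32). Then |LR| = |R − L| = 23.60.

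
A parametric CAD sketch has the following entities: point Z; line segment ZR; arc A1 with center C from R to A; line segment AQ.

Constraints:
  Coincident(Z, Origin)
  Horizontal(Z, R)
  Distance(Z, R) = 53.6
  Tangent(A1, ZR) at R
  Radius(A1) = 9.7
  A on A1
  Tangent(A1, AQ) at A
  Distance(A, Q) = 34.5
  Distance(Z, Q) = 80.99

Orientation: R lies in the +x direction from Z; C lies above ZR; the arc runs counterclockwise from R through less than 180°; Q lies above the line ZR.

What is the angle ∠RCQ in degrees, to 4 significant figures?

154.0°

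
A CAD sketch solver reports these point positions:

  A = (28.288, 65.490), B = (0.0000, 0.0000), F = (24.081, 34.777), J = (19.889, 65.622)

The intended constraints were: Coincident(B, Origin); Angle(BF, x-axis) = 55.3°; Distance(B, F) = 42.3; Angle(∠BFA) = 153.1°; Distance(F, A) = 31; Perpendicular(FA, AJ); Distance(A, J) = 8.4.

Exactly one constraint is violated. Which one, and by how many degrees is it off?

Perpendicular(FA, AJ) — off by 6.90°.

B = (0.00, 0.00) ✓; BF at 55.30° ✓; |BF| = 42.30 ✓; ∠BFA = 153.1° ✓; |FA| = 31.00 ✓; ∠(FA, AJ) = 96.90° ✗; |AJ| = 8.400 ✓.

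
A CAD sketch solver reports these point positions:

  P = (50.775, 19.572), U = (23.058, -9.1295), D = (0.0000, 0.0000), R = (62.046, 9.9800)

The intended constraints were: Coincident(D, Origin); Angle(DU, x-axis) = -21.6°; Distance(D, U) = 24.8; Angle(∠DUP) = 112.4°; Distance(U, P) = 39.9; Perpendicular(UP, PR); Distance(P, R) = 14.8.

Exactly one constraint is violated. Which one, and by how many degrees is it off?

Perpendicular(UP, PR) — off by 3.60°.

D = (0.00, 0.00) ✓; DU at -21.60° ✓; |DU| = 24.80 ✓; ∠DUP = 112.4° ✓; |UP| = 39.90 ✓; ∠(UP, PR) = 86.40° ✗; |PR| = 14.80 ✓.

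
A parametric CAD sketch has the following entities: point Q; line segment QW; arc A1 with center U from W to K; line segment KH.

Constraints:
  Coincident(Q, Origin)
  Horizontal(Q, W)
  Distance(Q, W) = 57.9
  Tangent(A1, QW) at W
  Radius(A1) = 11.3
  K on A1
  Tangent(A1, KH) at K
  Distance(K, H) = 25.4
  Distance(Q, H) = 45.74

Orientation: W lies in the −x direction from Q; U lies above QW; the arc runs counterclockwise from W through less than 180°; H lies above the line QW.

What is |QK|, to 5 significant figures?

48.315

Q is at the origin; QW is horizontal with |QW| = 57.9 and W on the −x side, so W = (-57.900, 0.0000). A1 meets QW tangentially, so UW is at right angles to QW, so U = W + (0, 11.3) = (-57.900, 11.300). Since UK ⟂ KH (tangency), |UH| = √(11.3² + 25.4²) = 27.800 regardless of where K sits on A1. So H lies on both circle(Q, 45.74) and circle(U, 27.800); the above-QW intersection is H = (-35.919, 28.320). K is the foot of the tangent from H: K = (-47.948, 5.9486).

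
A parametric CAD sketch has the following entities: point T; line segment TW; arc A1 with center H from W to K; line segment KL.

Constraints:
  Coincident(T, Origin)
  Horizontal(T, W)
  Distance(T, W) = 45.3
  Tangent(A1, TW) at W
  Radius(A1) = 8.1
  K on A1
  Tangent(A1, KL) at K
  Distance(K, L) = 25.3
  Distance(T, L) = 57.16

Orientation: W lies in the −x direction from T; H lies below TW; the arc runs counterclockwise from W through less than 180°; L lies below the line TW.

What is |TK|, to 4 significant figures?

54.06

Checks: |HK| = 8.100 ✓; ∠(HK, KL) = 90.00° ✓; |KL| = 25.30 ✓; |TL| = 57.16 ✓.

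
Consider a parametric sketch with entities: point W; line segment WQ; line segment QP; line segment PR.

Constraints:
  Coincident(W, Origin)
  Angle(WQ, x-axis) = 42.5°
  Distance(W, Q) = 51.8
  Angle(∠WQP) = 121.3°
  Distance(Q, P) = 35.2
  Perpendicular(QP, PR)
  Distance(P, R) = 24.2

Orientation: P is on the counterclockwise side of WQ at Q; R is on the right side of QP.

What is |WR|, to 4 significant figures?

92.44

∠WQP = 121.3°, so QP runs at 42.5° + (180° − 121.3°) = 101.2° from the x-axis; with |QP| = 35.2, P = Q + 35.2·(cos 101.2°, sin 101.2°) = (31.35, 69.53). QP ⟂ PR; with |PR| = 24.2 on the right of QP, R = P + 24.2·(0.9810, 0.1942) = (55.09, 74.23). Then |WR| = |R − W| = 92.44.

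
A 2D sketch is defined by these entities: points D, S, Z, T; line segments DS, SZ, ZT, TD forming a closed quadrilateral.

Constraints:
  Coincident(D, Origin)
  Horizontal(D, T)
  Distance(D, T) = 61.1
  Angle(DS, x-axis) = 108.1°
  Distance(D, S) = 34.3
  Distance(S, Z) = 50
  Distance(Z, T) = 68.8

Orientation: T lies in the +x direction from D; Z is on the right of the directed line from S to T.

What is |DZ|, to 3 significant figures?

18.0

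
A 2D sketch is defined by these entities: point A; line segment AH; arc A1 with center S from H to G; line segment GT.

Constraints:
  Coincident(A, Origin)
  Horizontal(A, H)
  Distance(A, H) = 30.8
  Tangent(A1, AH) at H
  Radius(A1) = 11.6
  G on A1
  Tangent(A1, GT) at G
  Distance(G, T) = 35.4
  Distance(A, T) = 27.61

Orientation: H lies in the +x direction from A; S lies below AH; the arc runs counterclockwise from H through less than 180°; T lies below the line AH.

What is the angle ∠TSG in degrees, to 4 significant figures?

71.86°

Checks: ∠(SH, HA) = 90.00° ✓; |SG| = 11.60 ✓; ∠(SG, GT) = 90.00° ✓; |GT| = 35.40 ✓; |AT| = 27.61 ✓.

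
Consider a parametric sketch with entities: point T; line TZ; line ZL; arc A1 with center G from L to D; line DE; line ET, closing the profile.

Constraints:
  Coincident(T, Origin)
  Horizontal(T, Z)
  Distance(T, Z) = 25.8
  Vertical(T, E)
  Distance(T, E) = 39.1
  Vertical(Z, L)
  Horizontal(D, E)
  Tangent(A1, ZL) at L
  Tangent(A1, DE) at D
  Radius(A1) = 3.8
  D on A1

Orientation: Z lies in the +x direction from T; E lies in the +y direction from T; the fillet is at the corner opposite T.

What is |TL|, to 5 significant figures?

43.723

The virtual corner opposite T is at (25.800, 39.100). A1 meets ZL tangentially, so GL is at right angles to ZL and the tangent condition forces GD to be normal to DE, with radius 3.8, so the center G sits 3.8 in from both sides at G = (22.000, 35.300). That places the tangent points at L = (25.800, 35.300) on ZL and D = (22.000, 39.100) on DE. Then |TL| = |L − T| = 43.723.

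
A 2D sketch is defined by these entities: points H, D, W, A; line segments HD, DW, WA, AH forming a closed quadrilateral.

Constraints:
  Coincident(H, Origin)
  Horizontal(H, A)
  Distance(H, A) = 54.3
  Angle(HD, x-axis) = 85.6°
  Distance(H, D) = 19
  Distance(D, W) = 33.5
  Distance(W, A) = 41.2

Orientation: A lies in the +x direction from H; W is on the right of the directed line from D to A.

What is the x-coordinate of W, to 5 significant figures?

14.819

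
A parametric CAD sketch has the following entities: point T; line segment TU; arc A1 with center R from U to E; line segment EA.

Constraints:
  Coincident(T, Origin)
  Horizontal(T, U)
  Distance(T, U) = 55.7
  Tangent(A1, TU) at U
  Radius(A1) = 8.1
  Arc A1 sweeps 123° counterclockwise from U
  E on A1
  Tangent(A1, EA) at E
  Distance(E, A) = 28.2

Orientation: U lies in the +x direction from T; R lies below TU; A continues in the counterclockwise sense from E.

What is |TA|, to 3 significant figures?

73.7

T is at the origin; T and U share the same y with |TU| = 55.7 and U on the +x side, so U = (55.7, 0.00). A1 meets TU tangentially, so RU is at right angles to TU, so R = U + (0, -8.1) = (55.7, -8.10). On A1, U sits at bearing 90° from R; a 123° counterclockwise sweep puts E at bearing 213°, so E = R + 8.1·(cos 213°, sin 213°) = (48.9, -12.5). The tangent condition forces RE to be normal to EA, so EA runs along (−sin 213°, cos 213°); with |EA| = 28.2, A = (64.3, -36.2). Then |TA| = |A − T| = 73.7.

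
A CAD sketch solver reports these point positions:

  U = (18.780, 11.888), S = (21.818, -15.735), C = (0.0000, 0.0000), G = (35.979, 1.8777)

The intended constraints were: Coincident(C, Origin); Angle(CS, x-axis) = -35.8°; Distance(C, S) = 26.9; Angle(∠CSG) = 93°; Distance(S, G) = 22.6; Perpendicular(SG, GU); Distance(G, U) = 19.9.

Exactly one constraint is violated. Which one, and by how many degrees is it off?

Perpendicular(SG, GU) — off by 8.60°.

C = (0.00, 0.00) ✓; CS at -35.80° ✓; |CS| = 26.90 ✓; ∠CSG = 93.00° ✓; |SG| = 22.60 ✓; ∠(SG, GU) = 98.60° ✗; |GU| = 19.90 ✓.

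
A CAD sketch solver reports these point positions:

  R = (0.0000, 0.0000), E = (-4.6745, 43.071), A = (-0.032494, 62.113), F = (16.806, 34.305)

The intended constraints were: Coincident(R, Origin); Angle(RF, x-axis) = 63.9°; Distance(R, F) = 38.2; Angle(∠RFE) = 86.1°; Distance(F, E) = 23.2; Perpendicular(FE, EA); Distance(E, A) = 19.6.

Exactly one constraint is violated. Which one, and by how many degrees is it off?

Perpendicular(FE, EA) — off by 8.50°.

R = (0.00, 0.00) ✓; RF at 63.90° ✓; |RF| = 38.20 ✓; ∠RFE = 86.10° ✓; |FE| = 23.20 ✓; ∠(FE, EA) = 81.50° ✗; |EA| = 19.60 ✓.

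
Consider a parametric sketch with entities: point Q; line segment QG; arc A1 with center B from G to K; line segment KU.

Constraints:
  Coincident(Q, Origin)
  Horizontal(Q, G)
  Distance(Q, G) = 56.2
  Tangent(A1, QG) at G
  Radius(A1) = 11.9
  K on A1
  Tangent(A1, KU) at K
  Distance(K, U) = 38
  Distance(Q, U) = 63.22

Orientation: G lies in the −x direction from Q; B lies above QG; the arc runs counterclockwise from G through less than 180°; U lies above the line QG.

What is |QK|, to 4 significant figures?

45.63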